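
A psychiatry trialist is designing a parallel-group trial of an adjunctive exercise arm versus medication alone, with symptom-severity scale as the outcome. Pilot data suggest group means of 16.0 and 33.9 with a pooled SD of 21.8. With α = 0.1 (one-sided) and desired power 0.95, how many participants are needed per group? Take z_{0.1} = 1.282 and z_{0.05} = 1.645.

Cohen's d = |M₁ − M₂| / SD_pooled = |16.0 − 33.9| / 21.8 = 17.9 / 21.8 = 0.821.
For two independent groups with equal n: n = 2·((z_{α} + z_β) / d)².
z_{α} + z_β = 1.282 + 1.645 = 2.927.
n = 2 × (2.927 / 0.821)² = 2 × 3.565² = 2 × 12.71 = 25.4.
Round up to the next whole participant.

n = 26 per group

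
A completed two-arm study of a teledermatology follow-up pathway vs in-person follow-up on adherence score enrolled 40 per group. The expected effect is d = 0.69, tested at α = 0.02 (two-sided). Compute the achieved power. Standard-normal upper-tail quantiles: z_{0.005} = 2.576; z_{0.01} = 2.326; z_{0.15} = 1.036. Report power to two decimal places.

For two equal groups, power = Φ(d·√(n/2) − z_{α/2}).
d·√(n/2) = 0.69 × √(40/2) = 0.69 × 4.472 = 3.086.
z_β = 3.086 − 2.326 = 0.760.
Power = Φ(0.760) = 0.776.

power ≈ 0.78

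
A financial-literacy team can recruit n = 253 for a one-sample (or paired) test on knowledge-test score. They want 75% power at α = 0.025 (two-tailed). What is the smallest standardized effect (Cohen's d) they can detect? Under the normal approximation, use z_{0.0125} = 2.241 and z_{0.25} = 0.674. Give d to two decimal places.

For a single sample (or paired design) of n = 253: d_min = (z_{α/2} + z_β)/√n.
z-sum = 2.241 + 0.674 = 2.915.
d_min = 2.915 / √253 = 2.915 / 15.906 = 0.183.

d_min ≈ 0.18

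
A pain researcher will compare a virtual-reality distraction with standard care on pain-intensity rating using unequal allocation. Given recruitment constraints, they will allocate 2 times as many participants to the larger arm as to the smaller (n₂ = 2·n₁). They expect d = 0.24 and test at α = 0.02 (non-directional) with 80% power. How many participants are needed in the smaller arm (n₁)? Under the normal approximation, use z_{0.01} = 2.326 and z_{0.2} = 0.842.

n₁ = 262

With allocation ratio k = n₂/n₁ = 2, Var(x̄₁−x̄₂) = σ²(1/n₁ + 1/(k·n₁)) = σ²·(k+1)/(k·n₁).
So n₁ = (1 + 1/k)·((z_{α/2} + z_β)/d)² = 1.500 × (3.168/0.24)².
n₁ = 1.500 × 174.24 = 261.4.
Round up: n₁ = 262, giving n₂ = 2 × 262 = 524.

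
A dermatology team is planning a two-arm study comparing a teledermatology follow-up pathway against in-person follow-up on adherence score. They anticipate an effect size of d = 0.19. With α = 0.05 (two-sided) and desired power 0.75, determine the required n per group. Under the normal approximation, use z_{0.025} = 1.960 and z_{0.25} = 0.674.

n = 385 per group

For two independent groups with equal n: n = 2·((z_{α/2} + z_β) / d)².
z_{α/2} + z_β = 1.960 + 0.674 = 2.634.
n = 2 × (2.634 / 0.19)² = 2 × 13.863² = 2 × 192.19 = 384.4.
Round up to the next whole participant.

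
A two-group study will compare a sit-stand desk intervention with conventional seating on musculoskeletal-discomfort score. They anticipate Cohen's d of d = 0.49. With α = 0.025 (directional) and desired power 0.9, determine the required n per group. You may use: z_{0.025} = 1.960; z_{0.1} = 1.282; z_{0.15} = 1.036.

For two independent groups with equal n: n = 2·((z_{α} + z_β) / d)².
z_{α} + z_β = 1.960 + 1.282 = 3.242.
n = 2 × (3.242 / 0.49)² = 2 × 6.616² = 2 × 43.78 = 87.6.
Round up to the next whole participant.

n = 88 per group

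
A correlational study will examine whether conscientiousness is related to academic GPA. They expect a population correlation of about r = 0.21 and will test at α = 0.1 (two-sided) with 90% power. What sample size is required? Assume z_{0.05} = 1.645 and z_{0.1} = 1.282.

Fisher's z: C = ½·ln((1+r)/(1−r)) = ½·ln(1.5316) = 0.2132.
n = ((z_{α/2} + z_β)/C)² + 3.
(1.645 + 1.282) / 0.2132 = 2.927 / 0.2132 = 13.729.
n = 13.729² + 3 = 188.48 + 3 = 191.5.
Round up.

n = 192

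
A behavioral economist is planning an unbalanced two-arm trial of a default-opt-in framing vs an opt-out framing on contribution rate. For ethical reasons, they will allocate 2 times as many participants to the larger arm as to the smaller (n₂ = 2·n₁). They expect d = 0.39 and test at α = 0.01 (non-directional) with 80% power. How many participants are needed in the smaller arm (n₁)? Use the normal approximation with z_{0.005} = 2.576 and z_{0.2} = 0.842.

With allocation ratio k = n₂/n₁ = 2, Var(x̄₁−x̄₂) = σ²(1/n₁ + 1/(k·n₁)) = σ²·(k+1)/(k·n₁).
So n₁ = (1 + 1/k)·((z_{α/2} + z_β)/d)² = 1.500 × (3.418/0.39)².
n₁ = 1.500 × 76.81 = 115.2.
Round up: n₁ = 116, giving n₂ = 2 × 116 = 232.

n₁ = 116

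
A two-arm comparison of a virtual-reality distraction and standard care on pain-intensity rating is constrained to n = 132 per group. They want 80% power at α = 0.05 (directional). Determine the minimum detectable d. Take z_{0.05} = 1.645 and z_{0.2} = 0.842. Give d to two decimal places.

d_min ≈ 0.31

For two independent groups of n = 132 each: d_min = (z_{α} + z_β)·√(2/n).
z-sum = 1.645 + 0.842 = 2.487.
d_min = 2.487 × √(2/132) = 2.487 × 0.1231 = 0.306.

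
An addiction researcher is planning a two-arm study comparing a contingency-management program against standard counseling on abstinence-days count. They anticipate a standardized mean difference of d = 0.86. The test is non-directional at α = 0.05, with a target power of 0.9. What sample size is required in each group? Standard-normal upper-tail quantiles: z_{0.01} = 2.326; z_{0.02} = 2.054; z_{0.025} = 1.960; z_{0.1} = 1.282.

n = 29 per group

For two independent groups with equal n: n = 2·((z_{α/2} + z_β) / d)².
z_{α/2} + z_β = 1.960 + 1.282 = 3.242.
n = 2 × (3.242 / 0.86)² = 2 × 3.770² = 2 × 14.21 = 28.4.
Round up to the next whole participant.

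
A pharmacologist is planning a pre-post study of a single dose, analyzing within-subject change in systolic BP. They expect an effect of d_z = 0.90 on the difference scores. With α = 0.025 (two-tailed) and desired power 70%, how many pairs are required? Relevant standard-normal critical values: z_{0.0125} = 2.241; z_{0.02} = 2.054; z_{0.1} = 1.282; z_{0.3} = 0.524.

n = 10 pairs

For a paired (one-sample on differences) test: n = ((z_{α/2} + z_β) / d)².
z_{α/2} + z_β = 2.241 + 0.524 = 2.765.
n = (2.765 / 0.90)² = 3.072² = 9.44.
Round up.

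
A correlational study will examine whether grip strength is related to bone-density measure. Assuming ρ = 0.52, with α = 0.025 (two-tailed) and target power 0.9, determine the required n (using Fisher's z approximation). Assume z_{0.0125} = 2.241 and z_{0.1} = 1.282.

n = 41

Fisher's z: C = ½·ln((1+r)/(1−r)) = ½·ln(3.1667) = 0.5763.
n = ((z_{α/2} + z_β)/C)² + 3.
(2.241 + 1.282) / 0.5763 = 3.523 / 0.5763 = 6.113.
n = 6.113² + 3 = 37.37 + 3 = 40.4.
Round up.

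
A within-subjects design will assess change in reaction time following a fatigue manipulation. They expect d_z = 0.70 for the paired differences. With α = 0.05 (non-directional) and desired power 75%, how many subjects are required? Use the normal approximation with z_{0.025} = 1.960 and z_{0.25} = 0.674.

For a paired (one-sample on differences) test: n = ((z_{α/2} + z_β) / d)².
z_{α/2} + z_β = 1.960 + 0.674 = 2.634.
n = (2.634 / 0.70)² = 3.763² = 14.16.
Round up.

n = 15 pairs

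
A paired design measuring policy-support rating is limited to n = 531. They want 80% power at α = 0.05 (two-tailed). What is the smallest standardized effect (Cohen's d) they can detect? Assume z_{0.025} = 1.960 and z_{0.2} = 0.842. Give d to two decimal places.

For a single sample (or paired design) of n = 531: d_min = (z_{α/2} + z_β)/√n.
z-sum = 1.960 + 0.842 = 2.802.
d_min = 2.802 / √531 = 2.802 / 23.043 = 0.122.

d_min ≈ 0.12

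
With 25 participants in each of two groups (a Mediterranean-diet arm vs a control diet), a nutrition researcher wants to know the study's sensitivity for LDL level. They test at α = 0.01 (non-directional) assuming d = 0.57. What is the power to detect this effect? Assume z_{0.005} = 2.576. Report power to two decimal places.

For two equal groups, power = Φ(d·√(n/2) − z_{α/2}).
d·√(n/2) = 0.57 × √(25/2) = 0.57 × 3.536 = 2.015.
z_β = 2.015 − 2.576 = -0.561.
Power = Φ(-0.561) = 0.287.

power ≈ 0.29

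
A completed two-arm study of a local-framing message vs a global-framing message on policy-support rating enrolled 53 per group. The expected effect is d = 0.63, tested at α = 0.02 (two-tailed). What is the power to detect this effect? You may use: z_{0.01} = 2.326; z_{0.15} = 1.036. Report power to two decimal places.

power ≈ 0.82

For two equal groups, power = Φ(d·√(n/2) − z_{α/2}).
d·√(n/2) = 0.63 × √(53/2) = 0.63 × 5.148 = 3.243.
z_β = 3.243 − 2.326 = 0.917.
Power = Φ(0.917) = 0.820.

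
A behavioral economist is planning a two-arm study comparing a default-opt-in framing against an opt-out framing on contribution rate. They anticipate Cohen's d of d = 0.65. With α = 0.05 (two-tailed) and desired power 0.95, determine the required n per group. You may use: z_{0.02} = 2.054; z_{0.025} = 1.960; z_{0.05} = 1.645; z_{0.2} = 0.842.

n = 62 per group

For two independent groups with equal n: n = 2·((z_{α/2} + z_β) / d)².
z_{α/2} + z_β = 1.960 + 1.645 = 3.605.
n = 2 × (3.605 / 0.65)² = 2 × 5.546² = 2 × 30.76 = 61.5.
Round up to the next whole participant.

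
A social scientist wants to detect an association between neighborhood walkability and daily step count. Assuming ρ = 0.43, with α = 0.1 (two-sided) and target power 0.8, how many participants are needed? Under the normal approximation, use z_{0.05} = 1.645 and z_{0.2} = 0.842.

Fisher's z: C = ½·ln((1+r)/(1−r)) = ½·ln(2.5088) = 0.4599.
n = ((z_{α/2} + z_β)/C)² + 3.
(1.645 + 0.842) / 0.4599 = 2.487 / 0.4599 = 5.408.
n = 5.408² + 3 = 29.24 + 3 = 32.2.
Round up.

n = 33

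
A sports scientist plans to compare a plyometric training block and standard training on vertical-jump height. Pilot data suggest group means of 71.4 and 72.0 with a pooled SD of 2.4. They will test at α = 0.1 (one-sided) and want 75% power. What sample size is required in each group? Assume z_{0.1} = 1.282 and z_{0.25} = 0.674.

n = 123 per group

Cohen's d = |M₁ − M₂| / SD_pooled = |71.4 − 72.0| / 2.4 = 0.6 / 2.4 = 0.250.
For two independent groups with equal n: n = 2·((z_{α} + z_β) / d)².
z_{α} + z_β = 1.282 + 0.674 = 1.956.
n = 2 × (1.956 / 0.250)² = 2 × 7.824² = 2 × 61.21 = 122.4.
Round up to the next whole participant.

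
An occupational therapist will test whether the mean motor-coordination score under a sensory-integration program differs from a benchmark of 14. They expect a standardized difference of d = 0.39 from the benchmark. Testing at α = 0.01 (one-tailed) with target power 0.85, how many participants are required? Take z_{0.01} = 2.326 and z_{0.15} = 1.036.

n = 75

For a one-sample test: n = ((z_{α} + z_β) / d)².
z_{α} + z_β = 2.326 + 1.036 = 3.362.
n = (3.362 / 0.39)² = 8.621² = 74.31.
Round up.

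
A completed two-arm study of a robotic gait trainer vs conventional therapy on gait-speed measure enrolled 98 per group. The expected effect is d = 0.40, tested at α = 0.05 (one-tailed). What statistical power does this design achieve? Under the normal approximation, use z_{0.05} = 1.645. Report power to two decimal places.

For two equal groups, power = Φ(d·√(n/2) − z_{α}).
d·√(n/2) = 0.40 × √(98/2) = 0.40 × 7.000 = 2.800.
z_β = 2.800 − 1.645 = 1.155.
Power = Φ(1.155) = 0.876.

power ≈ 0.88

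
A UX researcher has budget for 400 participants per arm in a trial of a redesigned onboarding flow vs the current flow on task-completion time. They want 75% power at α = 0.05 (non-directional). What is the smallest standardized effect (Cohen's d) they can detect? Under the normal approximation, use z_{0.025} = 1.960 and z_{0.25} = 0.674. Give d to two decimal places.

d_min ≈ 0.19

For two independent groups of n = 400 each: d_min = (z_{α/2} + z_β)·√(2/n).
z-sum = 1.960 + 0.674 = 2.634.
d_min = 2.634 × √(2/400) = 2.634 × 0.0707 = 0.186.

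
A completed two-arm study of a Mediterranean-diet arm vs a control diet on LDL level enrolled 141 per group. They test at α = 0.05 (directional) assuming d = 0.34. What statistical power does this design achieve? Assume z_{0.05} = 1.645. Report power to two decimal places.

power ≈ 0.89

For two equal groups, power = Φ(d·√(n/2) − z_{α}).
d·√(n/2) = 0.34 × √(141/2) = 0.34 × 8.396 = 2.855.
z_β = 2.855 − 1.645 = 1.210.
Power = Φ(1.210) = 0.887.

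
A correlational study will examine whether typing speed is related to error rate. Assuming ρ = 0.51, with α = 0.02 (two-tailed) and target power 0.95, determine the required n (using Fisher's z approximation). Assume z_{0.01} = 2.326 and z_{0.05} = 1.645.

n = 53

Fisher's z: C = ½·ln((1+r)/(1−r)) = ½·ln(3.0816) = 0.5627.
n = ((z_{α/2} + z_β)/C)² + 3.
(2.326 + 1.645) / 0.5627 = 3.971 / 0.5627 = 7.057.
n = 7.057² + 3 = 49.80 + 3 = 52.8.
Round up.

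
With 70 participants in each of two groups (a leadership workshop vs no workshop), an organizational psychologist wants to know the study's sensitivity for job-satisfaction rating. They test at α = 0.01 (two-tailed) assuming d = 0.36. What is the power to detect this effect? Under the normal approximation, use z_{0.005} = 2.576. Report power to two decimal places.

For two equal groups, power = Φ(d·√(n/2) − z_{α/2}).
d·√(n/2) = 0.36 × √(70/2) = 0.36 × 5.916 = 2.130.
z_β = 2.130 − 2.576 = -0.446.
Power = Φ(-0.446) = 0.328.

power ≈ 0.33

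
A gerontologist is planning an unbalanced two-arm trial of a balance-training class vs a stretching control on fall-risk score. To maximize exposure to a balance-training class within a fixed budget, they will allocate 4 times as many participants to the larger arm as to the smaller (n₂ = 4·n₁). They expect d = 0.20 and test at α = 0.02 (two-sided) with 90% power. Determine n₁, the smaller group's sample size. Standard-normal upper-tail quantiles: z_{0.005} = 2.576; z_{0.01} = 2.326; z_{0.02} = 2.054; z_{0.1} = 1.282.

n₁ = 407

With allocation ratio k = n₂/n₁ = 4, Var(x̄₁−x̄₂) = σ²(1/n₁ + 1/(k·n₁)) = σ²·(k+1)/(k·n₁).
So n₁ = (1 + 1/k)·((z_{α/2} + z_β)/d)² = 1.250 × (3.608/0.20)².
n₁ = 1.250 × 325.44 = 406.8.
Round up: n₁ = 407, giving n₂ = 4 × 407 = 1628.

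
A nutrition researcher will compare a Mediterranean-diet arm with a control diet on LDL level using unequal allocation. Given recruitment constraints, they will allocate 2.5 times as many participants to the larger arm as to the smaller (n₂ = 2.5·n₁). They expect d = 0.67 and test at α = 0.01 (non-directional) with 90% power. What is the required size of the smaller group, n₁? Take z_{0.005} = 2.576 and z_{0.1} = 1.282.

With allocation ratio k = n₂/n₁ = 2.5, Var(x̄₁−x̄₂) = σ²(1/n₁ + 1/(k·n₁)) = σ²·(k+1)/(k·n₁).
So n₁ = (1 + 1/k)·((z_{α/2} + z_β)/d)² = 1.400 × (3.858/0.67)².
n₁ = 1.400 × 33.16 = 46.4.
Round up: n₁ = 47, giving n₂ = ⌈2.5 × 47⌉ = ⌈117.5⌉ = 118.

n₁ = 47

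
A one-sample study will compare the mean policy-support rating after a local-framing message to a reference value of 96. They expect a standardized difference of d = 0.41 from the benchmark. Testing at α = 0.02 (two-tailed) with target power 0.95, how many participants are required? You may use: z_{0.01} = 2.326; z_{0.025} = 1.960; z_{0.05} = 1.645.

n = 94

For a one-sample test: n = ((z_{α/2} + z_β) / d)².
z_{α/2} + z_β = 2.326 + 1.645 = 3.971.
n = (3.971 / 0.41)² = 9.685² = 93.81.
Round up.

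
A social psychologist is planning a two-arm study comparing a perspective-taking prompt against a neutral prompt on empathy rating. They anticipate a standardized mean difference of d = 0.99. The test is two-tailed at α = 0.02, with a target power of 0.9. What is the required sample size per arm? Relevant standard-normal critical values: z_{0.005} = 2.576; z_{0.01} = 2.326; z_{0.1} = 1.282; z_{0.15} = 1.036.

n = 27 per group

For two independent groups with equal n: n = 2·((z_{α/2} + z_β) / d)².
z_{α/2} + z_β = 2.326 + 1.282 = 3.608.
n = 2 × (3.608 / 0.99)² = 2 × 3.644² = 2 × 13.28 = 26.6.
Round up to the next whole participant.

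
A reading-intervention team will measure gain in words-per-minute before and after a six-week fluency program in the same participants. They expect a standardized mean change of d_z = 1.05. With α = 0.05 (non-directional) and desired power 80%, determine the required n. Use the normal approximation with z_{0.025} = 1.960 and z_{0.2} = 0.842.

For a paired (one-sample on differences) test: n = ((z_{α/2} + z_β) / d)².
z_{α/2} + z_β = 1.960 + 0.842 = 2.802.
n = (2.802 / 1.05)² = 2.669² = 7.12.
Round up.

n = 8 pairs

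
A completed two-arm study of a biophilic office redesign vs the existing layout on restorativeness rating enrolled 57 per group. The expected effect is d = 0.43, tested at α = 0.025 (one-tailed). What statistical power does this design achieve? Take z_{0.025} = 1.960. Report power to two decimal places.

power ≈ 0.63

For two equal groups, power = Φ(d·√(n/2) − z_{α}).
d·√(n/2) = 0.43 × √(57/2) = 0.43 × 5.339 = 2.296.
z_β = 2.296 − 1.960 = 0.336.
Power = Φ(0.336) = 0.631.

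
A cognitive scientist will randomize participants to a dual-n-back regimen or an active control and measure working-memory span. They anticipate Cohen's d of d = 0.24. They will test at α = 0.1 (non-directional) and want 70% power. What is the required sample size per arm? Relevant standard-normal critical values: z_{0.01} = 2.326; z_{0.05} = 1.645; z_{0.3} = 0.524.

n = 164 per group

For two independent groups with equal n: n = 2·((z_{α/2} + z_β) / d)².
z_{α/2} + z_β = 1.645 + 0.524 = 2.169.
n = 2 × (2.169 / 0.24)² = 2 × 9.037² = 2 × 81.68 = 163.4.
Round up to the next whole participant.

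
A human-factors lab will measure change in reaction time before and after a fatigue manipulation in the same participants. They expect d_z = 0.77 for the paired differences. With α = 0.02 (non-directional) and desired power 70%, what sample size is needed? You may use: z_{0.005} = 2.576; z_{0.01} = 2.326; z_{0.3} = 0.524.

n = 14 pairs

For a paired (one-sample on differences) test: n = ((z_{α/2} + z_β) / d)².
z_{α/2} + z_β = 2.326 + 0.524 = 2.850.
n = (2.850 / 0.77)² = 3.701² = 13.70.
Round up.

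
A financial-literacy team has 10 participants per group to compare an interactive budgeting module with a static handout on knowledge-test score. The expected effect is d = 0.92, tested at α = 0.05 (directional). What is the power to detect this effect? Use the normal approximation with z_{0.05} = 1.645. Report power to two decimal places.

For two equal groups, power = Φ(d·√(n/2) − z_{α}).
d·√(n/2) = 0.92 × √(10/2) = 0.92 × 2.236 = 2.057.
z_β = 2.057 − 1.645 = 0.412.
Power = Φ(0.412) = 0.660.

power ≈ 0.66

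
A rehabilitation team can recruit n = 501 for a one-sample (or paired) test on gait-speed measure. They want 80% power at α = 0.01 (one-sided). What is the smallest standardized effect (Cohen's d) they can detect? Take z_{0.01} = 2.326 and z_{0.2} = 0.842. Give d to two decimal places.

For a single sample (or paired design) of n = 501: d_min = (z_{α} + z_β)/√n.
z-sum = 2.326 + 0.842 = 3.168.
d_min = 3.168 / √501 = 3.168 / 22.383 = 0.142.

d_min ≈ 0.14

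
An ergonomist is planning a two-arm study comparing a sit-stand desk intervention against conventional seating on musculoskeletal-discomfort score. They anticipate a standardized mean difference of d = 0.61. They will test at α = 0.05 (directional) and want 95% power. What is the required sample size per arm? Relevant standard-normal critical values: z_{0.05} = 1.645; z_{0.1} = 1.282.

n = 59 per group

For two independent groups with equal n: n = 2·((z_{α} + z_β) / d)².
z_{α} + z_β = 1.645 + 1.645 = 3.290.
n = 2 × (3.290 / 0.61)² = 2 × 5.393² = 2 × 29.09 = 58.2.
Round up to the next whole participant.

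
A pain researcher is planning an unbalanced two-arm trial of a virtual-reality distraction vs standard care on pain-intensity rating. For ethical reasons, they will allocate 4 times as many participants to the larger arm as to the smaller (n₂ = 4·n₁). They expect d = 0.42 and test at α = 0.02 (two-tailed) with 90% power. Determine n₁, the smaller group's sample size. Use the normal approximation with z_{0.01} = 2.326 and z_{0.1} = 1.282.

n₁ = 93

With allocation ratio k = n₂/n₁ = 4, Var(x̄₁−x̄₂) = σ²(1/n₁ + 1/(k·n₁)) = σ²·(k+1)/(k·n₁).
So n₁ = (1 + 1/k)·((z_{α/2} + z_β)/d)² = 1.250 × (3.608/0.42)².
n₁ = 1.250 × 73.80 = 92.2.
Round up: n₁ = 93, giving n₂ = 4 × 93 = 372.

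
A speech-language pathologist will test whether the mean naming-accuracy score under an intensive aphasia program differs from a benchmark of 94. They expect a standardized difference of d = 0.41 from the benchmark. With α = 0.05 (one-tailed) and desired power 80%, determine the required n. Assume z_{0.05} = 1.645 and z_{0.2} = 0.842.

n = 37

For a one-sample test: n = ((z_{α} + z_β) / d)².
z_{α} + z_β = 1.645 + 0.842 = 2.487.
n = (2.487 / 0.41)² = 6.066² = 36.79.
Round up.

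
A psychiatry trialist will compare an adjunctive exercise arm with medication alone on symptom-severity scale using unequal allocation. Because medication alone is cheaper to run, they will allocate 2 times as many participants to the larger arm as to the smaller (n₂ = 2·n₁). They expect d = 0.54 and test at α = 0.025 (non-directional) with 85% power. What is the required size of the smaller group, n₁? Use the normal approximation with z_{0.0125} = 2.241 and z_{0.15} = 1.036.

n₁ = 56

With allocation ratio k = n₂/n₁ = 2, Var(x̄₁−x̄₂) = σ²(1/n₁ + 1/(k·n₁)) = σ²·(k+1)/(k·n₁).
So n₁ = (1 + 1/k)·((z_{α/2} + z_β)/d)² = 1.500 × (3.277/0.54)².
n₁ = 1.500 × 36.83 = 55.2.
Round up: n₁ = 56, giving n₂ = 2 × 56 = 112.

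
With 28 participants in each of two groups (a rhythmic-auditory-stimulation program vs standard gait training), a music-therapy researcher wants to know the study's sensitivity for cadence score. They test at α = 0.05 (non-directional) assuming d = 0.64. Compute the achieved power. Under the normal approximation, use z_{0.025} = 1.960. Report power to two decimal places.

power ≈ 0.67

For two equal groups, power = Φ(d·√(n/2) − z_{α/2}).
d·√(n/2) = 0.64 × √(28/2) = 0.64 × 3.742 = 2.395.
z_β = 2.395 − 1.960 = 0.435.
Power = Φ(0.435) = 0.668.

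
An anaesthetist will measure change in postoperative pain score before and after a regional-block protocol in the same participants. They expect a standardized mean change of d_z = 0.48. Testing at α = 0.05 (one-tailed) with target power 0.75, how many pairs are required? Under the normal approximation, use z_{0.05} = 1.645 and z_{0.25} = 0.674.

n = 24 pairs

For a paired (one-sample on differences) test: n = ((z_{α} + z_β) / d)².
z_{α} + z_β = 1.645 + 0.674 = 2.319.
n = (2.319 / 0.48)² = 4.831² = 23.34.
Round up.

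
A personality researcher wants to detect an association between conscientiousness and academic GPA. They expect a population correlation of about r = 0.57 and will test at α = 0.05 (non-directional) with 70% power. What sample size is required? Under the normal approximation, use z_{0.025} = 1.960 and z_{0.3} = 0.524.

n = 18

Fisher's z: C = ½·ln((1+r)/(1−r)) = ½·ln(3.6512) = 0.6475.
n = ((z_{α/2} + z_β)/C)² + 3.
(1.960 + 0.524) / 0.6475 = 2.484 / 0.6475 = 3.836.
n = 3.836² + 3 = 14.72 + 3 = 17.7.
Round up.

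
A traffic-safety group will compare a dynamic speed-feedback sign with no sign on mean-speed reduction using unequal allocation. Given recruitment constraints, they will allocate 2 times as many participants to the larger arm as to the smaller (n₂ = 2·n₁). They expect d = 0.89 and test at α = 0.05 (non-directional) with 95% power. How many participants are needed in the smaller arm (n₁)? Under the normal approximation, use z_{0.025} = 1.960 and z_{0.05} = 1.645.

With allocation ratio k = n₂/n₁ = 2, Var(x̄₁−x̄₂) = σ²(1/n₁ + 1/(k·n₁)) = σ²·(k+1)/(k·n₁).
So n₁ = (1 + 1/k)·((z_{α/2} + z_β)/d)² = 1.500 × (3.605/0.89)².
n₁ = 1.500 × 16.41 = 24.6.
Round up: n₁ = 25, giving n₂ = 2 × 25 = 50.

n₁ = 25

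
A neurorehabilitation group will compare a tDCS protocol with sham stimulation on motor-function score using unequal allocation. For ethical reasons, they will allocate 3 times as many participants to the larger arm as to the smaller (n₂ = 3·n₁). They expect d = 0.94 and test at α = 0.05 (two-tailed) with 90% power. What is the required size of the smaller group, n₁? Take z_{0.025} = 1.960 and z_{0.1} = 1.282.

n₁ = 16

With allocation ratio k = n₂/n₁ = 3, Var(x̄₁−x̄₂) = σ²(1/n₁ + 1/(k·n₁)) = σ²·(k+1)/(k·n₁).
So n₁ = (1 + 1/k)·((z_{α/2} + z_β)/d)² = 1.333 × (3.242/0.94)².
n₁ = 1.333 × 11.90 = 15.9.
Round up: n₁ = 16, giving n₂ = 3 × 16 = 48.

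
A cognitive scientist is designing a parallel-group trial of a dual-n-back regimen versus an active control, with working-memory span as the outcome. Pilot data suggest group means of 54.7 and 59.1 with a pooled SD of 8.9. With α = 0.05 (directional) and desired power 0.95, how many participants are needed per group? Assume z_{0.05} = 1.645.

Cohen's d = |M₁ − M₂| / SD_pooled = |54.7 − 59.1| / 8.9 = 4.4 / 8.9 = 0.494.
For two independent groups with equal n: n = 2·((z_{α} + z_β) / d)².
z_{α} + z_β = 1.645 + 1.645 = 3.290.
n = 2 × (3.290 / 0.494)² = 2 × 6.660² = 2 × 44.35 = 88.7.
Round up to the next whole participant.

n = 89 per group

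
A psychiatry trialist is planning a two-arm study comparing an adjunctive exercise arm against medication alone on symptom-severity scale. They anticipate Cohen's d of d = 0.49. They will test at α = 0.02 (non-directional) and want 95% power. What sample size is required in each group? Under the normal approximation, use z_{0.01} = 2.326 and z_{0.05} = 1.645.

For two independent groups with equal n: n = 2·((z_{α/2} + z_β) / d)².
z_{α/2} + z_β = 2.326 + 1.645 = 3.971.
n = 2 × (3.971 / 0.49)² = 2 × 8.104² = 2 × 65.68 = 131.4.
Round up to the next whole participant.

n = 132 per group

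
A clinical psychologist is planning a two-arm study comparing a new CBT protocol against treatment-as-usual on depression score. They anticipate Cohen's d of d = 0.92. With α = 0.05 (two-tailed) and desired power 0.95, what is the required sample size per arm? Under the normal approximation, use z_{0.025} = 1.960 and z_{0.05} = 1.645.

For two independent groups with equal n: n = 2·((z_{α/2} + z_β) / d)².
z_{α/2} + z_β = 1.960 + 1.645 = 3.605.
n = 2 × (3.605 / 0.92)² = 2 × 3.918² = 2 × 15.35 = 30.7.
Round up to the next whole participant.

n = 31 per group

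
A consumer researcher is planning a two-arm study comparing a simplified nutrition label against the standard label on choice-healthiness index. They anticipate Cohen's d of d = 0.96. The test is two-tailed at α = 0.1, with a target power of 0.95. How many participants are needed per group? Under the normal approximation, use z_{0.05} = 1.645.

For two independent groups with equal n: n = 2·((z_{α/2} + z_β) / d)².
z_{α/2} + z_β = 1.645 + 1.645 = 3.290.
n = 2 × (3.290 / 0.96)² = 2 × 3.427² = 2 × 11.74 = 23.5.
Round up to the next whole participant.

n = 24 per group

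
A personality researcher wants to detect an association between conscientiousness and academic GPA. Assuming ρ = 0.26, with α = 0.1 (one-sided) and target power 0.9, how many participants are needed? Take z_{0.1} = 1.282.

n = 96

Fisher's z: C = ½·ln((1+r)/(1−r)) = ½·ln(1.7027) = 0.2661.
n = ((z_{α} + z_β)/C)² + 3.
(1.282 + 1.282) / 0.2661 = 2.564 / 0.2661 = 9.635.
n = 9.635² + 3 = 92.84 + 3 = 95.8.
Round up.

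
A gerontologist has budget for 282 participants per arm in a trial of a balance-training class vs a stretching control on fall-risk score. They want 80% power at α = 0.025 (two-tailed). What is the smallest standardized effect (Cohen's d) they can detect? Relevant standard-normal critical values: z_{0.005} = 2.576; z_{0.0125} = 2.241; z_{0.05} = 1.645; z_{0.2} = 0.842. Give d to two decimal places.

d_min ≈ 0.26

For two independent groups of n = 282 each: d_min = (z_{α/2} + z_β)·√(2/n).
z-sum = 2.241 + 0.842 = 3.083.
d_min = 3.083 × √(2/282) = 3.083 × 0.0842 = 0.260.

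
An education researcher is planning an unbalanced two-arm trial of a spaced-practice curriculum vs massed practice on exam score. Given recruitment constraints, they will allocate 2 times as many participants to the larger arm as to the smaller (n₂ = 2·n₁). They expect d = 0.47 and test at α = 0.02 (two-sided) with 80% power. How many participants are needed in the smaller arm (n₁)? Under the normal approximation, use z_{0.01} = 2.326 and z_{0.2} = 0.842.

With allocation ratio k = n₂/n₁ = 2, Var(x̄₁−x̄₂) = σ²(1/n₁ + 1/(k·n₁)) = σ²·(k+1)/(k·n₁).
So n₁ = (1 + 1/k)·((z_{α/2} + z_β)/d)² = 1.500 × (3.168/0.47)².
n₁ = 1.500 × 45.43 = 68.2.
Round up: n₁ = 69, giving n₂ = 2 × 69 = 138.

n₁ = 69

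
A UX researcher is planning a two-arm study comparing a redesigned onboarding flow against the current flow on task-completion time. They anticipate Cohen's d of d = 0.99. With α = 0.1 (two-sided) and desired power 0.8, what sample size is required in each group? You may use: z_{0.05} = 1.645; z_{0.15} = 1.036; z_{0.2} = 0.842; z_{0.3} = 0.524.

For two independent groups with equal n: n = 2·((z_{α/2} + z_β) / d)².
z_{α/2} + z_β = 1.645 + 0.842 = 2.487.
n = 2 × (2.487 / 0.99)² = 2 × 2.512² = 2 × 6.31 = 12.6.
Round up to the next whole participant.

n = 13 per group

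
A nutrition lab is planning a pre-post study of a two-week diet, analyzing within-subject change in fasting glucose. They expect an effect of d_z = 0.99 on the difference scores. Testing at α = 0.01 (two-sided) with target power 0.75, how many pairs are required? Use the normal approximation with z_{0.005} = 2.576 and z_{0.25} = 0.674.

For a paired (one-sample on differences) test: n = ((z_{α/2} + z_β) / d)².
z_{α/2} + z_β = 2.576 + 0.674 = 3.250.
n = (3.250 / 0.99)² = 3.283² = 10.78.
Round up.

n = 11 pairs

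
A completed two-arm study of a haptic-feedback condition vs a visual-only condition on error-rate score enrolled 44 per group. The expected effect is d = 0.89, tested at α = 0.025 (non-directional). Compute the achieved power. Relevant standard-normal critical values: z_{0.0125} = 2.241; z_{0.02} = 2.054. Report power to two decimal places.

power ≈ 0.97

For two equal groups, power = Φ(d·√(n/2) − z_{α/2}).
d·√(n/2) = 0.89 × √(44/2) = 0.89 × 4.690 = 4.174.
z_β = 4.174 − 2.241 = 1.933.
Power = Φ(1.933) = 0.973.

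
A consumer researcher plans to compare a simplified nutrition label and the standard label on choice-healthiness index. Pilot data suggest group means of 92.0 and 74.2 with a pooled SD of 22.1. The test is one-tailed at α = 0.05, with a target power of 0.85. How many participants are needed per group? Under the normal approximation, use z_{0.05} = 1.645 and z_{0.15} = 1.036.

Cohen's d = |M₁ − M₂| / SD_pooled = |92.0 − 74.2| / 22.1 = 17.8 / 22.1 = 0.805.
For two independent groups with equal n: n = 2·((z_{α} + z_β) / d)².
z_{α} + z_β = 1.645 + 1.036 = 2.681.
n = 2 × (2.681 / 0.805)² = 2 × 3.330² = 2 × 11.09 = 22.2.
Round up to the next whole participant.

n = 23 per group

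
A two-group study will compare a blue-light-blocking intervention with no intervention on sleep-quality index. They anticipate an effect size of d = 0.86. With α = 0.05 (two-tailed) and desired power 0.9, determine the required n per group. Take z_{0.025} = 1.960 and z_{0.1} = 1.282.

For two independent groups with equal n: n = 2·((z_{α/2} + z_β) / d)².
z_{α/2} + z_β = 1.960 + 1.282 = 3.242.
n = 2 × (3.242 / 0.86)² = 2 × 3.770² = 2 × 14.21 = 28.4.
Round up to the next whole participant.

n = 29 per group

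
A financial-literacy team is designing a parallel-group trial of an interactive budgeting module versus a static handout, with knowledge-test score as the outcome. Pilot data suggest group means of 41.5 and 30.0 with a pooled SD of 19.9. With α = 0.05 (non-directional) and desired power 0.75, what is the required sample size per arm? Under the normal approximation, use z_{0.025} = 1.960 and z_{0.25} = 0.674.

Cohen's d = |M₁ − M₂| / SD_pooled = |41.5 − 30.0| / 19.9 = 11.5 / 19.9 = 0.578.
For two independent groups with equal n: n = 2·((z_{α/2} + z_β) / d)².
z_{α/2} + z_β = 1.960 + 0.674 = 2.634.
n = 2 × (2.634 / 0.578)² = 2 × 4.557² = 2 × 20.77 = 41.5.
Round up to the next whole participant.

n = 42 per group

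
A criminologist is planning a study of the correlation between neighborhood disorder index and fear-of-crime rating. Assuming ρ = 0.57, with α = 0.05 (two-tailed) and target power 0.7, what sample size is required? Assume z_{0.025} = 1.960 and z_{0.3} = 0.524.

n = 18

Fisher's z: C = ½·ln((1+r)/(1−r)) = ½·ln(3.6512) = 0.6475.
n = ((z_{α/2} + z_β)/C)² + 3.
(1.960 + 0.524) / 0.6475 = 2.484 / 0.6475 = 3.836.
n = 3.836² + 3 = 14.72 + 3 = 17.7.
Round up.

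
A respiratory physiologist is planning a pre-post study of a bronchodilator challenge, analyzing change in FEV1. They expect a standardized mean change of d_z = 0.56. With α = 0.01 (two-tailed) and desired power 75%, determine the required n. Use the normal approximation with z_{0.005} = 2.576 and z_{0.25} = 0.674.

n = 34 pairs

For a paired (one-sample on differences) test: n = ((z_{α/2} + z_β) / d)².
z_{α/2} + z_β = 2.576 + 0.674 = 3.250.
n = (3.250 / 0.56)² = 5.804² = 33.68.
Round up.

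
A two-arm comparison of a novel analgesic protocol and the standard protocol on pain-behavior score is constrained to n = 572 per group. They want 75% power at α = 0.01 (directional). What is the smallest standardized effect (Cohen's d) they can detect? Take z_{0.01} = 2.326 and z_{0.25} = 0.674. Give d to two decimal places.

For two independent groups of n = 572 each: d_min = (z_{α} + z_β)·√(2/n).
z-sum = 2.326 + 0.674 = 3.000.
d_min = 3.000 × √(2/572) = 3.000 × 0.0591 = 0.177.

d_min ≈ 0.18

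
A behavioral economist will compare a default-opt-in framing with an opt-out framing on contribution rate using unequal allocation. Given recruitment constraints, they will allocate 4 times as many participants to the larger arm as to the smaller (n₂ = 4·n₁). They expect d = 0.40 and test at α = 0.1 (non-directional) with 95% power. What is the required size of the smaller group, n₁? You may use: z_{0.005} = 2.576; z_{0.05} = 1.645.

n₁ = 85

With allocation ratio k = n₂/n₁ = 4, Var(x̄₁−x̄₂) = σ²(1/n₁ + 1/(k·n₁)) = σ²·(k+1)/(k·n₁).
So n₁ = (1 + 1/k)·((z_{α/2} + z_β)/d)² = 1.250 × (3.290/0.40)².
n₁ = 1.250 × 67.65 = 84.6.
Round up: n₁ = 85, giving n₂ = 4 × 85 = 340.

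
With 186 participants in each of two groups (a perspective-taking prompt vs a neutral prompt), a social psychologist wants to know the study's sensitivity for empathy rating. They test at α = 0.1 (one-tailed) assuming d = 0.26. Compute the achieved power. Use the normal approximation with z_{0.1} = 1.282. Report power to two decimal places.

For two equal groups, power = Φ(d·√(n/2) − z_{α}).
d·√(n/2) = 0.26 × √(186/2) = 0.26 × 9.644 = 2.507.
z_β = 2.507 − 1.282 = 1.225.
Power = Φ(1.225) = 0.890.

power ≈ 0.89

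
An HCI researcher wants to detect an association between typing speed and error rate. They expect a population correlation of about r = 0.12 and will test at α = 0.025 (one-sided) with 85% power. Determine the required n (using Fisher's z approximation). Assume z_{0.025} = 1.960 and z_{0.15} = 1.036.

n = 621

Fisher's z: C = ½·ln((1+r)/(1−r)) = ½·ln(1.2727) = 0.1206.
n = ((z_{α} + z_β)/C)² + 3.
(1.960 + 1.036) / 0.1206 = 2.996 / 0.1206 = 24.842.
n = 24.842² + 3 = 617.15 + 3 = 620.1.
Round up.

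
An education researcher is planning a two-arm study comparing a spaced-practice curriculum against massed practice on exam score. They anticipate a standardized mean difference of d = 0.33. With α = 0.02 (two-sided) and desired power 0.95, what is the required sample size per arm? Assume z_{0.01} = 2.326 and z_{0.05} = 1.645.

n = 290 per group

For two independent groups with equal n: n = 2·((z_{α/2} + z_β) / d)².
z_{α/2} + z_β = 2.326 + 1.645 = 3.971.
n = 2 × (3.971 / 0.33)² = 2 × 12.033² = 2 × 144.80 = 289.6.
Round up to the next whole participant.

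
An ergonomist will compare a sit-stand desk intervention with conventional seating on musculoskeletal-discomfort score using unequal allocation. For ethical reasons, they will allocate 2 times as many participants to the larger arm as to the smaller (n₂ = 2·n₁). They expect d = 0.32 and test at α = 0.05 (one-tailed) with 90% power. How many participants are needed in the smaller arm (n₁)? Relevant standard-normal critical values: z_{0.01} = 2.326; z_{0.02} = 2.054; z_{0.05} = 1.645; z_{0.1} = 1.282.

n₁ = 126

With allocation ratio k = n₂/n₁ = 2, Var(x̄₁−x̄₂) = σ²(1/n₁ + 1/(k·n₁)) = σ²·(k+1)/(k·n₁).
So n₁ = (1 + 1/k)·((z_{α} + z_β)/d)² = 1.500 × (2.927/0.32)².
n₁ = 1.500 × 83.67 = 125.5.
Round up: n₁ = 126, giving n₂ = 2 × 126 = 252.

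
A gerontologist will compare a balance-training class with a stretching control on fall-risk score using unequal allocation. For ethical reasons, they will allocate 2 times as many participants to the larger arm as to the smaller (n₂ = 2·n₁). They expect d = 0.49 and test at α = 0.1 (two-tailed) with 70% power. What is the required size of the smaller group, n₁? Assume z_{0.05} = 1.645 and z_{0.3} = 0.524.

With allocation ratio k = n₂/n₁ = 2, Var(x̄₁−x̄₂) = σ²(1/n₁ + 1/(k·n₁)) = σ²·(k+1)/(k·n₁).
So n₁ = (1 + 1/k)·((z_{α/2} + z_β)/d)² = 1.500 × (2.169/0.49)².
n₁ = 1.500 × 19.59 = 29.4.
Round up: n₁ = 30, giving n₂ = 2 × 30 = 60.

n₁ = 30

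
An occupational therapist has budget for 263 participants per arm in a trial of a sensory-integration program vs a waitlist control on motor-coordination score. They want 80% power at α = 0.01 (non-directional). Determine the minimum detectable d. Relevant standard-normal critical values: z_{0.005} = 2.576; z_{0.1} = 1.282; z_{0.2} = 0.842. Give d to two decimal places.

For two independent groups of n = 263 each: d_min = (z_{α/2} + z_β)·√(2/n).
z-sum = 2.576 + 0.842 = 3.418.
d_min = 3.418 × √(2/263) = 3.418 × 0.0872 = 0.298.

d_min ≈ 0.30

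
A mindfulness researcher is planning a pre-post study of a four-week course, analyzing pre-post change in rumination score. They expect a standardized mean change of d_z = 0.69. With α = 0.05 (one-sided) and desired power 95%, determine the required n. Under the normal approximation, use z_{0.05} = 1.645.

For a paired (one-sample on differences) test: n = ((z_{α} + z_β) / d)².
z_{α} + z_β = 1.645 + 1.645 = 3.290.
n = (3.290 / 0.69)² = 4.768² = 22.73.
Round up.

n = 23 pairs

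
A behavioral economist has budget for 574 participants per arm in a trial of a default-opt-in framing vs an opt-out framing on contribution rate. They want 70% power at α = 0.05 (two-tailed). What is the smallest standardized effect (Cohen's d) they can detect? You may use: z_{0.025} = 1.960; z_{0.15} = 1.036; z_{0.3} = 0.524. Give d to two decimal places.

For two independent groups of n = 574 each: d_min = (z_{α/2} + z_β)·√(2/n).
z-sum = 1.960 + 0.524 = 2.484.
d_min = 2.484 × √(2/574) = 2.484 × 0.0590 = 0.147.

d_min ≈ 0.15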